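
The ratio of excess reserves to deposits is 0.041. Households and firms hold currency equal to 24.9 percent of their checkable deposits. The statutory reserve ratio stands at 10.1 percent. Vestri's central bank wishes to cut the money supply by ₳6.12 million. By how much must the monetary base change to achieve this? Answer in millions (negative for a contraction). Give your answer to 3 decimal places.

The money multiplier is m = (1 + c) / (rr + e + c) = (1 + 0.249) / (0.101 + 0.041 + 0.249) ≈ 3.19437.
ΔMB = ΔM / m = (−6.12) / 3.19437 ≈ -1.9159 million.

-1.916 million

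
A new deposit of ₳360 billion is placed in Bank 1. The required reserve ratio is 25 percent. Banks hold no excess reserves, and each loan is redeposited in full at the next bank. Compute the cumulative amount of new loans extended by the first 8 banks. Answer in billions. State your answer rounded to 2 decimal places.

₳971.88 billion

Bank i lends (1 − rr)^i of the original deposit: Bank 1 lends 360·0.7500 = 270.0000, Bank 2 lends 360·0.7500² = 202.5000, and so on.
Summing a geometric series: total = 360·[0.7500·(1 − 0.7500^8) / (1 − 0.7500)] ≈ 971.8781 billion.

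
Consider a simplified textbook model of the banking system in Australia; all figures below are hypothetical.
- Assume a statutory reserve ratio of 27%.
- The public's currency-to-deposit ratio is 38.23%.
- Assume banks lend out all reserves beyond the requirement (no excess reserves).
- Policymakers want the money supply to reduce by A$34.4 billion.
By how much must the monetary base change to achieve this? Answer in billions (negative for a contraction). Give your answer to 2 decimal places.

-16.23 billion

The money multiplier is m = (1 + c) / (rr + c) = (1 + 0.3823) / (0.27 + 0.3823) ≈ 2.11912.
ΔMB = ΔM / m = (−34.4) / 2.11912 ≈ -16.2332 billion.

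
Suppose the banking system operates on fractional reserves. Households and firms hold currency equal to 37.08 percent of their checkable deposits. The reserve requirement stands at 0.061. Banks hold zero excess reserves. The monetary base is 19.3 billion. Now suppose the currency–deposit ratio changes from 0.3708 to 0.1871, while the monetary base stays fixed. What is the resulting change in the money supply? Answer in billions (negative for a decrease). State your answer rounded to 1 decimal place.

31.1 billion

Initially m₁ = (1 + 0.3708) / (0.061 + 0.3708) ≈ 3.1746, so M₁ = 3.1746 × 19.3 ≈ 61.2698 billion.
After the change m₂ = (1 + 0.1871) / (0.061 + 0.1871) ≈ 4.7848, so M₂ = 4.7848 × 19.3 ≈ 92.3466 billion.
ΔM = M₂ − M₁ = 92.3466 − 61.2698 = 31.0768 billion.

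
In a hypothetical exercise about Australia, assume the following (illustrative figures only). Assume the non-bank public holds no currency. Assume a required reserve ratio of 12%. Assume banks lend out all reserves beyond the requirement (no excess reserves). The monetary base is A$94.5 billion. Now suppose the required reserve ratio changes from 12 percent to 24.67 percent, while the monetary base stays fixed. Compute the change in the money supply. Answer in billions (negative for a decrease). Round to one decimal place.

-404.4 billion

Initially m₁ = 1 / (0.12) ≈ 8.3333, so M₁ = 8.3333 × 94.5 ≈ 787.4968 billion.
After the change m₂ = 1 / (0.2467) ≈ 4.0535, so M₂ = 4.0535 × 94.5 ≈ 383.0557 billion.
ΔM = M₂ − M₁ = 383.0557 − 787.4968 = -404.4411 billion.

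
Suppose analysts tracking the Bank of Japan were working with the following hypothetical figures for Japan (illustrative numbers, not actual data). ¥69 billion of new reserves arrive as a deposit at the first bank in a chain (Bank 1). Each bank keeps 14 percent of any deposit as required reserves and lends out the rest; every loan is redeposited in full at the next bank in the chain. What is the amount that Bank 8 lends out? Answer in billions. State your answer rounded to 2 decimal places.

¥20.65 billion

Each bank lends a fraction (1 − rr) = 0.8600 of the deposit it receives, so Bank 8 receives 69·0.8600^7 and lends 69·0.8600^8 ≈ 20.6460 billion.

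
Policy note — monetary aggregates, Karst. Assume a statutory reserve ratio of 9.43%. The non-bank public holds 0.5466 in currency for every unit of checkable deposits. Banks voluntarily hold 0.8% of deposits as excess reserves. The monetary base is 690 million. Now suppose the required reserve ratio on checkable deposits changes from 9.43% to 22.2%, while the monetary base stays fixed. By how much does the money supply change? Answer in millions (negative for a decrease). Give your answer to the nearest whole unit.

Initially m₁ = (1 + 0.5466) / (0.0943 + 0.008 + 0.5466) ≈ 2.3834, so M₁ = 2.3834 × 690 = 1644.546 million.
After the change m₂ = (1 + 0.5466) / (0.222 + 0.008 + 0.5466) ≈ 1.9915, so M₂ = 1.9915 × 690 = 1374.135 million.
ΔM = M₂ − M₁ = 1374.135 − 1644.546 = -270.411 million.

-270 million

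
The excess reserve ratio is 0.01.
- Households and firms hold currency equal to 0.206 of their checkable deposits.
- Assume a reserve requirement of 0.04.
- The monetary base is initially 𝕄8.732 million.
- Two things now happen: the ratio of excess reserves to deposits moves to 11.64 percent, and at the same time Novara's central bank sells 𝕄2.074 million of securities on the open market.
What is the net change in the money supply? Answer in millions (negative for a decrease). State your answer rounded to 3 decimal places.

Before: m₁ = (1 + 0.206) / (0.04 + 0.01 + 0.206) ≈ 4.71094, MB₁ = 8.732, so M₁ = 4.71094 × 8.732 ≈ 41.1359 million.
After: m₂ = (1 + 0.206) / (0.04 + 0.1164 + 0.206) ≈ 3.32781, MB₂ = 8.732 − 2.074 = 6.658, so M₂ = 3.32781 × 6.658 ≈ 22.1566 million.
ΔM = M₂ − M₁ = 22.1566 − 41.1359 = -18.9793 million.

-18.979 million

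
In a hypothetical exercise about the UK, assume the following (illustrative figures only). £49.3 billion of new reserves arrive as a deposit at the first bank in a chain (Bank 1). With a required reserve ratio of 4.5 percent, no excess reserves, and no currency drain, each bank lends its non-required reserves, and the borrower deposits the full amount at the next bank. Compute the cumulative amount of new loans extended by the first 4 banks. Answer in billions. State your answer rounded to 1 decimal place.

Bank i lends (1 − rr)^i of the original deposit: Bank 1 lends 49.3·0.9550 = 47.0815, Bank 2 lends 49.3·0.9550² ≈ 44.9628, and so on.
Summing a geometric series: total = 49.3·[0.9550·(1 − 0.9550^4) / (1 − 0.9550)] ≈ 175.9911 billion.

£176.0 billion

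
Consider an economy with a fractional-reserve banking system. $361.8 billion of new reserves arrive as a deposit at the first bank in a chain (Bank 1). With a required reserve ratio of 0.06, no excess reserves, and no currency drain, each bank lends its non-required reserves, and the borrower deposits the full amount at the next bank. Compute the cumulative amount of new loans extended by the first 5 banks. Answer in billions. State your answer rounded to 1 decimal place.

Bank i lends (1 − rr)^i of the original deposit: Bank 1 lends 361.8·0.9400 = 340.0920, Bank 2 lends 361.8·0.9400² ≈ 319.6865, and so on.
Summing a geometric series: total = 361.8·[0.9400·(1 − 0.9400^5) / (1 − 0.9400)] ≈ 1508.2852 billion.

$1508.3 billion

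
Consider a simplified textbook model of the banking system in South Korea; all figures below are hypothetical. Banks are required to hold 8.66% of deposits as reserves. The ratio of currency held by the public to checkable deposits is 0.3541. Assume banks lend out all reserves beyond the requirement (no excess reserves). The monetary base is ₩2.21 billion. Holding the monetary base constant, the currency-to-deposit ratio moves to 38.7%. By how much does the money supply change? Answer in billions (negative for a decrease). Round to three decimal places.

Initially m₁ = (1 + 0.3541) / (0.0866 + 0.3541) ≈ 3.07261, so M₁ = 3.07261 × 2.21 ≈ 6.7905 billion.
After the change m₂ = (1 + 0.387) / (0.0866 + 0.387) ≈ 2.92863, so M₂ = 2.92863 × 2.21 ≈ 6.4723 billion.
ΔM = M₂ − M₁ = 6.4723 − 6.7905 = -0.3182 billion.

-0.318 billion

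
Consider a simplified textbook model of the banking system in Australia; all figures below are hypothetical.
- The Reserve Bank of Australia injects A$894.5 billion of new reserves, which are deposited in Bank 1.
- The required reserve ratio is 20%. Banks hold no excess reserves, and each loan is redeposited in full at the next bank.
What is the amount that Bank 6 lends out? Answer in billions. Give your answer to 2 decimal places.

Each bank lends a fraction (1 − rr) = 0.8000 of the deposit it receives, so Bank 6 receives 894.5·0.8000^5 and lends 894.5·0.8000^6 ≈ 234.4878 billion.

A$234.49 billion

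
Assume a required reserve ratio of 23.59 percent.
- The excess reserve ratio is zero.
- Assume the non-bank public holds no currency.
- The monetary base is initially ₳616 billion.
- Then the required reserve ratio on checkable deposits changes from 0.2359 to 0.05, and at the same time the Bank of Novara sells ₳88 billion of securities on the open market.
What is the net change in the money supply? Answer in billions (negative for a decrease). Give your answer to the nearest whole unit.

₳7949 billion

Before: m₁ = 1 / (0.2359) ≈ 4.2391, MB₁ = 616, so M₁ = 4.2391 × 616 = 2611.2856 billion.
After: m₂ = 1 / (0.05) = 20, MB₂ = 616 − 88 = 528, so M₂ = 20 × 528 = 10560 billion.
ΔM = M₂ − M₁ = 10560 − 2611.2856 = 7948.7144 billion.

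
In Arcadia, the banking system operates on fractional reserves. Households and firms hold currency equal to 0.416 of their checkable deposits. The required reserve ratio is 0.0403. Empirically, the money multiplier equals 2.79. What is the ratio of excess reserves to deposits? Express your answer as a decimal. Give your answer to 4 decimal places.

Using m = 2.79. Since m = (1 + c)/(c + rr + e), the denominator satisfies c + rr + e = (1 + c)/m = (1 + 0.416) / 2.79 ≈ 0.507527.
With c = 0.416 and rr = 0.0403, the ratio of excess reserves to deposits is 0.507527 − 0.416 − 0.0403 = 0.051227.

0.0512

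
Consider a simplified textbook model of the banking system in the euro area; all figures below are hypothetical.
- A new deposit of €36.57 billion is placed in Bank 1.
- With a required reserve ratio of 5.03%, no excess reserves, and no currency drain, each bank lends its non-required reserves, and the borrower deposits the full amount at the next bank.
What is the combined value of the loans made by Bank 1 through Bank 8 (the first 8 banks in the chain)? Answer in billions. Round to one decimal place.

Bank i lends (1 − rr)^i of the original deposit: Bank 1 lends 36.57·0.9497 ≈ 34.7305, Bank 2 lends 36.57·0.9497² ≈ 32.9836, and so on.
Summing a geometric series: total = 36.57·[0.9497·(1 − 0.9497^8) / (1 − 0.9497)] ≈ 233.5533 billion.

€233.6 billion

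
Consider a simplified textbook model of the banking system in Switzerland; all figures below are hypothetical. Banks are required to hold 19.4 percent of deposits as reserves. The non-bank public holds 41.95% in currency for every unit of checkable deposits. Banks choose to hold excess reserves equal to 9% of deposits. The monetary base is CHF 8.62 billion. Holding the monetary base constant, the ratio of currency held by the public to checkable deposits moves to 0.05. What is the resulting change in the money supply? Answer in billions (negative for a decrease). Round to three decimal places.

Initially m₁ = (1 + 0.4195) / (0.194 + 0.09 + 0.4195) ≈ 2.01777, so M₁ = 2.01777 × 8.62 ≈ 17.3932 billion.
After the change m₂ = (1 + 0.05) / (0.194 + 0.09 + 0.05) ≈ 3.14371, so M₂ = 3.14371 × 8.62 ≈ 27.0988 billion.
ΔM = M₂ − M₁ = 27.0988 − 17.3932 = 9.7056 billion.

CHF 9.706 billion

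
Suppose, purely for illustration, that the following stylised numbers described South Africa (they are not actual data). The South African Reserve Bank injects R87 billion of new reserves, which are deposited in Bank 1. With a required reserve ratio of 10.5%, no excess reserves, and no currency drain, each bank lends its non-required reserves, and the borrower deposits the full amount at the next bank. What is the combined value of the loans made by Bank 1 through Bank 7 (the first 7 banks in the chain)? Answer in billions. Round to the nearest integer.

R400 billion

Bank i lends (1 − rr)^i of the original deposit: Bank 1 lends 87·0.8950 = 77.8650, Bank 2 lends 87·0.8950² ≈ 69.6892, and so on.
Summing a geometric series: total = 87·[0.8950·(1 − 0.8950^7) / (1 − 0.8950)] ≈ 400.4459 billion.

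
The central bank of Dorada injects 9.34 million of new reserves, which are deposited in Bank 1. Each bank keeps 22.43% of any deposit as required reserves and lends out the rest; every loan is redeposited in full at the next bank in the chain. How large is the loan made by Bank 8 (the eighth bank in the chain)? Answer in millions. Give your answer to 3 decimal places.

Each bank lends a fraction (1 − rr) = 0.7757 of the deposit it receives, so Bank 8 receives 9.34·0.7757^7 and lends 9.34·0.7757^8 ≈ 1.2243 million.

1.224 million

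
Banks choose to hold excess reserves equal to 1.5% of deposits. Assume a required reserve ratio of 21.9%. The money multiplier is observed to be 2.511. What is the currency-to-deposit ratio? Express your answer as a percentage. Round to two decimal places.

Using m = 2.511. From m = (1 + c)/(c + rr + e), rearranging gives 1 + c = m·(c + rr + e), so c·(1 − m) = m·(rr + e) − 1.
Hence c = [m·(rr + e) − 1]/(1 − m) = [2.511 × (0.219 + 0.015) − 1] / (1 − 2.511) ≈ 0.272949.

27.29%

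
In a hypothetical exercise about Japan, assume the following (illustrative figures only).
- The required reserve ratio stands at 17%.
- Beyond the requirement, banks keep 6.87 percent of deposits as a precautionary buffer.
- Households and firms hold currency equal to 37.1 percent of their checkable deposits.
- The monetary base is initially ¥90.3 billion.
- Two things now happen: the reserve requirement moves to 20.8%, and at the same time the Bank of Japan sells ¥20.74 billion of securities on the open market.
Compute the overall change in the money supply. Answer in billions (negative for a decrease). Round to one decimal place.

-55.8 billion

Before: m₁ = (1 + 0.371) / (0.17 + 0.0687 + 0.371) ≈ 2.2486, MB₁ = 90.3, so M₁ = 2.2486 × 90.3 ≈ 203.0486 billion.
After: m₂ = (1 + 0.371) / (0.208 + 0.0687 + 0.371) ≈ 2.1167, MB₂ = 90.3 − 20.74 = 69.56, so M₂ = 2.1167 × 69.56 ≈ 147.2377 billion.
ΔM = M₂ − M₁ = 147.2377 − 203.0486 = -55.8109 billion.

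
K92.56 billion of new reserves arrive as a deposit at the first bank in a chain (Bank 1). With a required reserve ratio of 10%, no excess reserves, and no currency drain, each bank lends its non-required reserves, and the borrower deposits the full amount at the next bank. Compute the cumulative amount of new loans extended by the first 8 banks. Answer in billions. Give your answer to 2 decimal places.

Bank i lends (1 − rr)^i of the original deposit: Bank 1 lends 92.56·0.9000 = 83.3040, Bank 2 lends 92.56·0.9000² = 74.9736, and so on.
Summing a geometric series: total = 92.56·[0.9000·(1 − 0.9000^8) / (1 − 0.9000)] ≈ 474.4436 billion.

K474.44 billion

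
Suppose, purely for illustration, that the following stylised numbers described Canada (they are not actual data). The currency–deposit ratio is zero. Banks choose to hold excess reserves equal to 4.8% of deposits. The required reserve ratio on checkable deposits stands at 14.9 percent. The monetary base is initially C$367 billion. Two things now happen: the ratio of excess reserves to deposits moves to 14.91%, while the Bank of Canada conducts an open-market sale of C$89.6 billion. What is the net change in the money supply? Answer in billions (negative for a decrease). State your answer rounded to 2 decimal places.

Before: m₁ = 1 / (0.149 + 0.048) ≈ 5.076142, MB₁ = 367, so M₁ = 5.076142 × 367 ≈ 1862.9441 billion.
After: m₂ = 1 / (0.149 + 0.1491) = 3.354579, MB₂ = 367 − 89.6 = 277.4, so M₂ = 3.354579 × 277.4 ≈ 930.5602 billion.
ΔM = M₂ − M₁ = 930.5602 − 1862.9441 = -932.3839 billion.

-932.38 billion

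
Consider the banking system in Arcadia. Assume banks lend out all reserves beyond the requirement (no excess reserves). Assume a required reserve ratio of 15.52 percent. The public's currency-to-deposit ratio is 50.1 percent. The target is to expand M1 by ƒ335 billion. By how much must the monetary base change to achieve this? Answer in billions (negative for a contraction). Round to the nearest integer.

The money multiplier is m = (1 + c) / (rr + c) = (1 + 0.501) / (0.1552 + 0.501) ≈ 2.2874.
ΔMB = ΔM / m = (+335) / 2.2874 ≈ 146.4545 billion.

ƒ146 billion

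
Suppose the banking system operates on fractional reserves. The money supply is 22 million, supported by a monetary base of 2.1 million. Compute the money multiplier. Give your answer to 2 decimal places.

10.48

The money multiplier is m = M / MB = 22 / 2.1 ≈ 10.47619.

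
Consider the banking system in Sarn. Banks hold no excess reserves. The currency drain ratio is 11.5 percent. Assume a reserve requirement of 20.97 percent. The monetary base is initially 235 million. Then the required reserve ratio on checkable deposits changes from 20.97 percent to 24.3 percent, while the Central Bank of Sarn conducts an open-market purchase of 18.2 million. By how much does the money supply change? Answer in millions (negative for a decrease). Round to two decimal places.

Before: m₁ = (1 + 0.115) / (0.2097 + 0.115) ≈ 3.433939, MB₁ = 235, so M₁ = 3.433939 × 235 ≈ 806.9757 million.
After: m₂ = (1 + 0.115) / (0.243 + 0.115) ≈ 3.114525, MB₂ = 235 + 18.2 = 253.2, so M₂ = 3.114525 × 253.2 ≈ 788.5977 million.
ΔM = M₂ − M₁ = 788.5977 − 806.9757 = -18.378 million.

-18.38 million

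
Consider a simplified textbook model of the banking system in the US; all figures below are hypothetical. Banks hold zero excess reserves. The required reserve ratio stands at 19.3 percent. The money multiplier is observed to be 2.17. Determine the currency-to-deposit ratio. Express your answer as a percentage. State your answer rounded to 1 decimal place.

Using m = 2.17. From m = (1 + c)/(c + rr + e), rearranging gives 1 + c = m·(c + rr + e), so c·(1 − m) = m·(rr + e) − 1.
Hence c = [m·(rr + e) − 1]/(1 − m) = [2.17 × (0.193 + 0) − 1] / (1 − 2.17) ≈ 0.496744.

49.7%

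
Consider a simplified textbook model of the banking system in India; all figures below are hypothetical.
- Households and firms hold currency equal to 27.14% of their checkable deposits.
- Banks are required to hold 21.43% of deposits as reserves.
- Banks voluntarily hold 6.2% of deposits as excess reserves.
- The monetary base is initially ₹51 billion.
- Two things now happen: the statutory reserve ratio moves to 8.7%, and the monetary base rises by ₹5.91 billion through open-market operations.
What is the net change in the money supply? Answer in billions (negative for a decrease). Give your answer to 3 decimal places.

Before: m₁ = (1 + 0.2714) / (0.2143 + 0.062 + 0.2714) ≈ 2.321344, MB₁ = 51, so M₁ = 2.321344 × 51 ≈ 118.3885 billion.
After: m₂ = (1 + 0.2714) / (0.087 + 0.062 + 0.2714) ≈ 3.024263, MB₂ = 51 + 5.91 = 56.91, so M₂ = 3.024263 × 56.91 ≈ 172.1108 billion.
ΔM = M₂ − M₁ = 172.1108 − 118.3885 = 53.7223 billion.

₹53.722 billion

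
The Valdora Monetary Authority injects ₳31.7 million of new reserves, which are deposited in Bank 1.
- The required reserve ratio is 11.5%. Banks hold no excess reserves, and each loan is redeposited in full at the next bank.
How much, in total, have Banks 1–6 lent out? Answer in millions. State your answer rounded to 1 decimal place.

Bank i lends (1 − rr)^i of the original deposit: Bank 1 lends 31.7·0.8850 = 28.0545, Bank 2 lends 31.7·0.8850² ≈ 24.8282, and so on.
Summing a geometric series: total = 31.7·[0.8850·(1 − 0.8850^6) / (1 − 0.8850)] ≈ 126.7423 million.

₳126.7 million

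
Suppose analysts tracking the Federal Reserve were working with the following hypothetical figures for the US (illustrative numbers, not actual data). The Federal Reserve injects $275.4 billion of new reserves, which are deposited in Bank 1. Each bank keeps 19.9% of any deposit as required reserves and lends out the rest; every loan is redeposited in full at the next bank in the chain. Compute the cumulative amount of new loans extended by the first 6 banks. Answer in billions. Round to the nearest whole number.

$816 billion

Bank i lends (1 − rr)^i of the original deposit: Bank 1 lends 275.4·0.8010 = 220.5954, Bank 2 lends 275.4·0.8010² ≈ 176.6969, and so on.
Summing a geometric series: total = 275.4·[0.8010·(1 − 0.8010^6) / (1 − 0.8010)] ≈ 815.7416 billion.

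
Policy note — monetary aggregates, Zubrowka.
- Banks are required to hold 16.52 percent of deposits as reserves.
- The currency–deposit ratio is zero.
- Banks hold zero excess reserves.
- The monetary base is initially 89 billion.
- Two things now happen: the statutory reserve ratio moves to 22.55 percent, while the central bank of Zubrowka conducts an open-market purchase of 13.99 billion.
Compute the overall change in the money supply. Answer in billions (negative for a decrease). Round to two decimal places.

-82.02 billion

Before: m₁ = 1 / (0.1652) ≈ 6.053269, MB₁ = 89, so M₁ = 6.053269 × 89 ≈ 538.7409 billion.
After: m₂ = 1 / (0.2255) ≈ 4.434590, MB₂ = 89 + 13.99 = 102.99, so M₂ = 4.434590 × 102.99 ≈ 456.7184 billion.
ΔM = M₂ − M₁ = 456.7184 − 538.7409 = -82.0225 billion.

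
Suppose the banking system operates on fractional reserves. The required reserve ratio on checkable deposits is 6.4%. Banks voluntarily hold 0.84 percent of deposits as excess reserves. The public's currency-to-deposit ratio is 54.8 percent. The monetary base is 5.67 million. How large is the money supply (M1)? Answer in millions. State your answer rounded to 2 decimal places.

The money multiplier is m = (1 + c) / (rr + e + c) = (1 + 0.548) / (0.064 + 0.0084 + 0.548) ≈ 2.4952.
So M = m × MB = 2.4952 × 5.67 ≈ 14.1478 million.

14.15 million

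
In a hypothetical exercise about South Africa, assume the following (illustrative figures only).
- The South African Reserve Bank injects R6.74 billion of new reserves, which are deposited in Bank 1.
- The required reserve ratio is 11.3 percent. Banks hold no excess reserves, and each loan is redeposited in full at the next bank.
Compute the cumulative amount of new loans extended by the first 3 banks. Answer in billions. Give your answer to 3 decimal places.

Bank i lends (1 − rr)^i of the original deposit: Bank 1 lends 6.74·0.8870 ≈ 5.9784, Bank 2 lends 6.74·0.8870² ≈ 5.3028, and so on.
Summing a geometric series: total = 6.74·[0.8870·(1 − 0.8870^3) / (1 − 0.8870)] ≈ 15.9848 billion.

R15.985 billion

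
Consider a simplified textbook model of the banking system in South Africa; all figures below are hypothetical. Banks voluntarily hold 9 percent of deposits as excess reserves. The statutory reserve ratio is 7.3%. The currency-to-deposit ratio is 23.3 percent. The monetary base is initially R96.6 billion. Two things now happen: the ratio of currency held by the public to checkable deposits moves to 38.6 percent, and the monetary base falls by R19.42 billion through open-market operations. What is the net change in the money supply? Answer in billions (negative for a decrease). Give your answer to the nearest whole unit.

-106 billion

Before: m₁ = (1 + 0.233) / (0.073 + 0.09 + 0.233) ≈ 3.1136, MB₁ = 96.6, so M₁ = 3.1136 × 96.6 ≈ 300.7738 billion.
After: m₂ = (1 + 0.386) / (0.073 + 0.09 + 0.386) ≈ 2.5246, MB₂ = 96.6 − 19.42 = 77.18, so M₂ = 2.5246 × 77.18 ≈ 194.8486 billion.
ΔM = M₂ − M₁ = 194.8486 − 300.7738 = -105.9252 billion.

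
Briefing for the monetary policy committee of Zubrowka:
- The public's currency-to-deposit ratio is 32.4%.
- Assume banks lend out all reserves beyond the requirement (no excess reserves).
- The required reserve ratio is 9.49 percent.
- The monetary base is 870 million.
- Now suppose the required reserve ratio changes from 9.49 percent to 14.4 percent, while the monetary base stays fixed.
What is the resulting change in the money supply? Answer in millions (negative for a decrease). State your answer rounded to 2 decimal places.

Initially m₁ = (1 + 0.324) / (0.0949 + 0.324) ≈ 3.160659, so M₁ = 3.160659 × 870 ≈ 2749.7733 million.
After the change m₂ = (1 + 0.324) / (0.144 + 0.324) ≈ 2.829060, so M₂ = 2.829060 × 870 = 2461.2822 million.
ΔM = M₂ − M₁ = 2461.2822 − 2749.7733 = -288.4911 million.

-288.49 million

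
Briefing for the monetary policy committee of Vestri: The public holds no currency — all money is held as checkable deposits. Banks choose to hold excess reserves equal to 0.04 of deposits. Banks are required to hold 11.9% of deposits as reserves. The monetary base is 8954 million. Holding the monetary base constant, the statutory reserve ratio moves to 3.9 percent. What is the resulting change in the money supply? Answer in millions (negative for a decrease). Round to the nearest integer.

Initially m₁ = 1 / (0.119 + 0.04) ≈ 6.28931, so M₁ = 6.28931 × 8954 ≈ 56314.4817 million.
After the change m₂ = 1 / (0.039 + 0.04) ≈ 12.65823, so M₂ = 12.65823 × 8954 ≈ 113341.7914 million.
ΔM = M₂ − M₁ = 113341.7914 − 56314.4817 = 57027.3097 million.

57027 million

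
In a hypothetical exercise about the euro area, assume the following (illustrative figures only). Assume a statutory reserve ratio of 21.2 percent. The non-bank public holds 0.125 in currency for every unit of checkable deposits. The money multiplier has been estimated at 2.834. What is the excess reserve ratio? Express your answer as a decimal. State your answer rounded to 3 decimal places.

Using m = 2.834. Since m = (1 + c)/(c + rr + e), the denominator satisfies c + rr + e = (1 + c)/m = (1 + 0.125) / 2.834 ≈ 0.396965.
With c = 0.125 and rr = 0.212, the excess reserve ratio is 0.396965 − 0.125 − 0.212 = 0.059965.

0.060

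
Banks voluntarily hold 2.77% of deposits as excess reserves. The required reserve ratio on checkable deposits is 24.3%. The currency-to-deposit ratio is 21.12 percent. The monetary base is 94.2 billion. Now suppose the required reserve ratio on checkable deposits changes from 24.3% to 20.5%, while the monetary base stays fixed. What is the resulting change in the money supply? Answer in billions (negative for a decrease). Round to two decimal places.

Initially m₁ = (1 + 0.2112) / (0.243 + 0.0277 + 0.2112) ≈ 2.51338, so M₁ = 2.51338 × 94.2 ≈ 236.7604 billion.
After the change m₂ = (1 + 0.2112) / (0.205 + 0.0277 + 0.2112) ≈ 2.72854, so M₂ = 2.72854 × 94.2 ≈ 257.0285 billion.
ΔM = M₂ − M₁ = 257.0285 − 236.7604 = 20.2681 billion.

20.27 billion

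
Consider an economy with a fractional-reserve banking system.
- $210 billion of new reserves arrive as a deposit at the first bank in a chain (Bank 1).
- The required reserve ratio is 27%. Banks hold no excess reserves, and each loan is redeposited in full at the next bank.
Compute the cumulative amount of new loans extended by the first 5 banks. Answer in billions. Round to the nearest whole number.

$450 billion

Bank i lends (1 − rr)^i of the original deposit: Bank 1 lends 210·0.7300 = 153.3000, Bank 2 lends 210·0.7300² = 111.9090, and so on.
Summing a geometric series: total = 210·[0.7300·(1 − 0.7300^5) / (1 − 0.7300)] ≈ 450.0734 billion.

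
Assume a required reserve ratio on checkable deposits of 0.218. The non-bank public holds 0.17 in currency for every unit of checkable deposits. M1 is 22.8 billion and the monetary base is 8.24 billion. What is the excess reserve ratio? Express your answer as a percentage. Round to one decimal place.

3.5%

Using m = M/MB = 22.8/8.24 ≈ 2.766990. Since m = (1 + c)/(c + rr + e), the denominator satisfies c + rr + e = (1 + c)/m = (1 + 0.17) / 2.766990 ≈ 0.422842.
With c = 0.17 and rr = 0.218, the excess reserve ratio is 0.422842 − 0.17 − 0.218 = 0.034842.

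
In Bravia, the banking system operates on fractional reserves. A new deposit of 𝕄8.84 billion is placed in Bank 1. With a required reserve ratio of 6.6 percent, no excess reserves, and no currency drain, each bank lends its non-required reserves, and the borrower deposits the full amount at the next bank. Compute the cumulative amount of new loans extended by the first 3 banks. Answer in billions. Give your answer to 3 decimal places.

𝕄23.171 billion

Bank i lends (1 − rr)^i of the original deposit: Bank 1 lends 8.84·0.9340 ≈ 8.2566, Bank 2 lends 8.84·0.9340² ≈ 7.7116, and so on.
Summing a geometric series: total = 8.84·[0.9340·(1 − 0.9340^3) / (1 − 0.9340)] ≈ 23.1708 billion.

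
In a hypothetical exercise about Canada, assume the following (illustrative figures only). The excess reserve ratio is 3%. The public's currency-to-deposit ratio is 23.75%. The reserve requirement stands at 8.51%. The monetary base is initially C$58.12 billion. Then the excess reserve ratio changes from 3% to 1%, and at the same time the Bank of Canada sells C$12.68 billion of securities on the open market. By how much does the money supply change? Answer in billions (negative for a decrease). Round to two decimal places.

-34.91 billion

Before: m₁ = (1 + 0.2375) / (0.0851 + 0.03 + 0.2375) ≈ 3.50964, MB₁ = 58.12, so M₁ = 3.50964 × 58.12 ≈ 203.9803 billion.
After: m₂ = (1 + 0.2375) / (0.0851 + 0.01 + 0.2375) ≈ 3.72069, MB₂ = 58.12 − 12.68 = 45.44, so M₂ = 3.72069 × 45.44 ≈ 169.0682 billion.
ΔM = M₂ − M₁ = 169.0682 − 203.9803 = -34.9121 billion.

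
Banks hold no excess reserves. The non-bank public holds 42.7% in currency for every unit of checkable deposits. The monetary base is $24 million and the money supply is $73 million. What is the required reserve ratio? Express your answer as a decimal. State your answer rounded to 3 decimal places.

Using m = M/MB = 73/24 ≈ 3.041667. Since m = (1 + c)/(c + rr + e), the denominator satisfies c + rr + e = (1 + c)/m = (1 + 0.427) / 3.041667 ≈ 0.469151.
With c = 0.427 and e = 0, the required reserve ratio is 0.469151 − 0.427 − 0 = 0.042151.

0.042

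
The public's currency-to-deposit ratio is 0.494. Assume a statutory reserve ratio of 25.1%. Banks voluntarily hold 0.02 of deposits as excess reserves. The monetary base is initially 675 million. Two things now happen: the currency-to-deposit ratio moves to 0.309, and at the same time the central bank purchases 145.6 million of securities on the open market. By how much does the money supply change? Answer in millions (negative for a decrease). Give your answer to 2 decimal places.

533.77 million

Before: m₁ = (1 + 0.494) / (0.251 + 0.02 + 0.494) ≈ 1.952941, MB₁ = 675, so M₁ = 1.952941 × 675 ≈ 1318.2352 million.
After: m₂ = (1 + 0.309) / (0.251 + 0.02 + 0.309) ≈ 2.256897, MB₂ = 675 + 145.6 = 820.6, so M₂ = 2.256897 × 820.6 ≈ 1852.0097 million.
ΔM = M₂ − M₁ = 1852.0097 − 1318.2352 = 533.7745 million.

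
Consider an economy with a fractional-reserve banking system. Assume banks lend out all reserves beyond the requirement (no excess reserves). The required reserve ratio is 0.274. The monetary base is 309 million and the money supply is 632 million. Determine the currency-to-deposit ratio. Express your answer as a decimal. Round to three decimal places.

Using m = M/MB = 632/309 ≈ 2.045307. From m = (1 + c)/(c + rr + e), rearranging gives 1 + c = m·(c + rr + e), so c·(1 − m) = m·(rr + e) − 1.
Hence c = [m·(rr + e) − 1]/(1 − m) = [2.045307 × (0.274 + 0) − 1] / (1 − 2.045307) ≈ 0.420533.

0.421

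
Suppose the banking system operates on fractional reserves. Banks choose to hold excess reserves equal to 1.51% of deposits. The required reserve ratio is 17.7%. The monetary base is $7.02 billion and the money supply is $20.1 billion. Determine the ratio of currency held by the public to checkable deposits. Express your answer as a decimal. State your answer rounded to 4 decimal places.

0.2415

Using m = M/MB = 20.1/7.02 ≈ 2.863248. From m = (1 + c)/(c + rr + e), rearranging gives 1 + c = m·(c + rr + e), so c·(1 − m) = m·(rr + e) − 1.
Hence c = [m·(rr + e) − 1]/(1 − m) = [2.863248 × (0.177 + 0.0151) − 1] / (1 − 2.863248) ≈ 0.241498.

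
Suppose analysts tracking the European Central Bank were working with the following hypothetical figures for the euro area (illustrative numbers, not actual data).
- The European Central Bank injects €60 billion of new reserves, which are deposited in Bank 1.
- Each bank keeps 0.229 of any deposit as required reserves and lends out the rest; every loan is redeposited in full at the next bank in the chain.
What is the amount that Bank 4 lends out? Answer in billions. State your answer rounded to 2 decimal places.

€21.20 billion

Each bank lends a fraction (1 − rr) = 0.7710 of the deposit it receives, so Bank 4 receives 60·0.7710^3 and lends 60·0.7710^4 ≈ 21.2016 billion.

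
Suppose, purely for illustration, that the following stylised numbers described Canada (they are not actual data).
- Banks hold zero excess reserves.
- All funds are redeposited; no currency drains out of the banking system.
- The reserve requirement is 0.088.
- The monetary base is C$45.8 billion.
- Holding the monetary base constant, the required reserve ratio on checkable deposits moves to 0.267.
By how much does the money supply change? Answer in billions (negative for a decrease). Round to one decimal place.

Initially m₁ = 1 / (0.088) ≈ 11.3636, so M₁ = 11.3636 × 45.8 ≈ 520.4529 billion.
After the change m₂ = 1 / (0.267) ≈ 3.7453, so M₂ = 3.7453 × 45.8 ≈ 171.5347 billion.
ΔM = M₂ − M₁ = 171.5347 − 520.4529 = -348.9182 billion.

-348.9 billion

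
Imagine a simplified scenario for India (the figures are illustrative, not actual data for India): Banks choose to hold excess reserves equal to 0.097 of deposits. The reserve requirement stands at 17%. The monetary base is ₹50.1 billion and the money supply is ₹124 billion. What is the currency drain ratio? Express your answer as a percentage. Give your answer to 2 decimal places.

Using m = M/MB = 124/50.1 ≈ 2.475050. From m = (1 + c)/(c + rr + e), rearranging gives 1 + c = m·(c + rr + e), so c·(1 − m) = m·(rr + e) − 1.
Hence c = [m·(rr + e) − 1]/(1 − m) = [2.475050 × (0.17 + 0.097) − 1] / (1 − 2.475050) ≈ 0.229932.

22.99%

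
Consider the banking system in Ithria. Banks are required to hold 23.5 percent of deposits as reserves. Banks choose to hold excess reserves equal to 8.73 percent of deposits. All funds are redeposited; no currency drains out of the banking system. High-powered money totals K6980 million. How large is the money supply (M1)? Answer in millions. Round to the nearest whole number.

The money multiplier is m = 1 / (rr + e) = 1 / (0.235 + 0.0873) ≈ 3.10270.
So M = m × MB = 3.10270 × 6980 = 21656.846 million.

K21657 million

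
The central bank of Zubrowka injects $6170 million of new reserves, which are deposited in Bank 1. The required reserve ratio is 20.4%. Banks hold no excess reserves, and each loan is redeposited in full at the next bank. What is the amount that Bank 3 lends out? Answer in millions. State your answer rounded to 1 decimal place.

$3111.9 million

Each bank lends a fraction (1 − rr) = 0.7960 of the deposit it receives, so Bank 3 receives 6170·0.7960^2 and lends 6170·0.7960^3 ≈ 3111.8909 million.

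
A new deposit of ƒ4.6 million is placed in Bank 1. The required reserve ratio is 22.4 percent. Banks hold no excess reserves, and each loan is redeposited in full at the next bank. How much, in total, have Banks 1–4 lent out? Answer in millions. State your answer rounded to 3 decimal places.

Bank i lends (1 − rr)^i of the original deposit: Bank 1 lends 4.6·0.7760 = 3.5696, Bank 2 lends 4.6·0.7760² ≈ 2.7700, and so on.
Summing a geometric series: total = 4.6·[0.7760·(1 − 0.7760^4) / (1 − 0.7760)] ≈ 10.1572 million.

ƒ10.157 million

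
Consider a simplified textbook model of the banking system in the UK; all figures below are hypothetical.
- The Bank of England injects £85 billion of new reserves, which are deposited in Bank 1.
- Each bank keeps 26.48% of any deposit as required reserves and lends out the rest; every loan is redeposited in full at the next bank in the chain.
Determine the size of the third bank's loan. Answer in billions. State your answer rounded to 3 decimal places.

Each bank lends a fraction (1 − rr) = 0.7352 of the deposit it receives, so Bank 3 receives 85·0.7352^2 and lends 85·0.7352^3 ≈ 33.7781 billion.

£33.778 billion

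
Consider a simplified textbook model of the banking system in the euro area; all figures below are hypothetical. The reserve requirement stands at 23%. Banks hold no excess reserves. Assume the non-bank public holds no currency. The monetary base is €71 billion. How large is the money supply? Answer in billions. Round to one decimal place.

With no currency drain or excess reserves, the money multiplier is m = 1/rr = 1/0.23 ≈ 4.3478.
Money supply M = m × MB = 4.3478 × 71 = 308.6938 billion.

€308.7 billion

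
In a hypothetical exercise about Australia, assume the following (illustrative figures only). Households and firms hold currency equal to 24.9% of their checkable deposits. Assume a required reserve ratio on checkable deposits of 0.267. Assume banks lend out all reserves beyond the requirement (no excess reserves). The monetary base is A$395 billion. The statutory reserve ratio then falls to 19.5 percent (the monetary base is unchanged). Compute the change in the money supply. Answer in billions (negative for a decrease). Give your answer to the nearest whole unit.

A$155 billion

Initially m₁ = (1 + 0.249) / (0.267 + 0.249) ≈ 2.4205, so M₁ = 2.4205 × 395 = 956.0975 billion.
After the change m₂ = (1 + 0.249) / (0.195 + 0.249) ≈ 2.8131, so M₂ = 2.8131 × 395 = 1111.1745 billion.
ΔM = M₂ − M₁ = 1111.1745 − 956.0975 = 155.077 billion.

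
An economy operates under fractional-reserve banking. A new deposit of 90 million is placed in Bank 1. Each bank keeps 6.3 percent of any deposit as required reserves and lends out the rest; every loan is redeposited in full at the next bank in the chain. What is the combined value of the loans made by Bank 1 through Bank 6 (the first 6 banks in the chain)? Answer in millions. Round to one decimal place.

Bank i lends (1 − rr)^i of the original deposit: Bank 1 lends 90·0.9370 = 84.3300, Bank 2 lends 90·0.9370² ≈ 79.0172, and so on.
Summing a geometric series: total = 90·[0.9370·(1 − 0.9370^6) / (1 − 0.9370)] ≈ 432.6739 million.

432.7 million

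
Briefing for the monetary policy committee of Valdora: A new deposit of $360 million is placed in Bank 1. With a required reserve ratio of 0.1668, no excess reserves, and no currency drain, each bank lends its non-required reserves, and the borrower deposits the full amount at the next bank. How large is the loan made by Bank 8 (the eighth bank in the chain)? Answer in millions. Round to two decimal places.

$83.62 million

Each bank lends a fraction (1 − rr) = 0.8332 of the deposit it receives, so Bank 8 receives 360·0.8332^7 and lends 360·0.8332^8 ≈ 83.6174 million.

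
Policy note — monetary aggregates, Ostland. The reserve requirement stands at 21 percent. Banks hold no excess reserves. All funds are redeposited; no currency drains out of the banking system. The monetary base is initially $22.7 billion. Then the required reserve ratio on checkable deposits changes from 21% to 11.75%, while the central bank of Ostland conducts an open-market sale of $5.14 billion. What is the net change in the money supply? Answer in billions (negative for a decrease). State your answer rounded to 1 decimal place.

Before: m₁ = 1 / (0.21) ≈ 4.7619, MB₁ = 22.7, so M₁ = 4.7619 × 22.7 ≈ 108.0951 billion.
After: m₂ = 1 / (0.1175) ≈ 8.5106, MB₂ = 22.7 − 5.14 = 17.56, so M₂ = 8.5106 × 17.56 ≈ 149.4461 billion.
ΔM = M₂ − M₁ = 149.4461 − 108.0951 = 41.351 billion.

$41.4 billion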